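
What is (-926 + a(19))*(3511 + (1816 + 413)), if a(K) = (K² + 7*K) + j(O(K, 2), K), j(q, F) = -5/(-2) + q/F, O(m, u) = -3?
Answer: -46858490/19 ≈ -2.4662e+6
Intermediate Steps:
j(q, F) = 5/2 + q/F (j(q, F) = -5*(-½) + q/F = 5/2 + q/F)
a(K) = 5/2 + K² - 3/K + 7*K (a(K) = (K² + 7*K) + (5/2 - 3/K) = 5/2 + K² - 3/K + 7*K)
(-926 + a(19))*(3511 + (1816 + 413)) = (-926 + (5/2 + 19² - 3/19 + 7*19))*(3511 + (1816 + 413)) = (-926 + (5/2 + 361 - 3*1/19 + 133))*(3511 + 2229) = (-926 + (5/2 + 361 - 3/19 + 133))*5740 = (-926 + 18861/38)*5740 = -16327/38*5740 = -46858490/19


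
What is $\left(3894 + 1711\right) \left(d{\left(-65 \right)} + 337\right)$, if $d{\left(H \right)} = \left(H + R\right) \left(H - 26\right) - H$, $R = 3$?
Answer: $33876620$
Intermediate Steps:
$d{\left(H \right)} = - H + \left(-26 + H\right) \left(3 + H\right)$ ($d{\left(H \right)} = \left(H + 3\right) \left(H - 26\right) - H = \left(3 + H\right) \left(-26 + H\right) - H = \left(-26 + H\right) \left(3 + H\right) - H = - H + \left(-26 + H\right) \left(3 + H\right)$)
$\left(3894 + 1711\right) \left(d{\left(-65 \right)} + 337\right) = \left(3894 + 1711\right) \left(\left(-78 + \left(-65\right)^{2} - -1560\right) + 337\right) = 5605 \left(\left(-78 + 4225 + 1560\right) + 337\right) = 5605 \left(5707 + 337\right) = 5605 \cdot 6044 = 33876620$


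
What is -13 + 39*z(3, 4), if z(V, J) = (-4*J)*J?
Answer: -2509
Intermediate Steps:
z(V, J) = -4*J**2
-13 + 39*z(3, 4) = -13 + 39*(-4*4**2) = -13 + 39*(-4*16) = -13 + 39*(-64) = -13 - 2496 = -2509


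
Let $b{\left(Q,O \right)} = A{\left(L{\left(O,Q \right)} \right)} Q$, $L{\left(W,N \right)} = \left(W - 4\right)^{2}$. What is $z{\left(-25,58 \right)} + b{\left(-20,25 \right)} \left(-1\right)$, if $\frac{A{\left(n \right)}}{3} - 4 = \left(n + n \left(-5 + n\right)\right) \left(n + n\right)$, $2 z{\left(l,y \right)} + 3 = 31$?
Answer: $10198583894$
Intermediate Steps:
$z{\left(l,y \right)} = 14$ ($z{\left(l,y \right)} = - \frac{3}{2} + \frac{1}{2} \cdot 31 = - \frac{3}{2} + \frac{31}{2} = 14$)
$L{\left(W,N \right)} = \left(-4 + W\right)^{2}$
$A{\left(n \right)} = 12 + 6 n \left(n + n \left(-5 + n\right)\right)$ ($A{\left(n \right)} = 12 + 3 \left(n + n \left(-5 + n\right)\right) \left(n + n\right) = 12 + 3 \left(n + n \left(-5 + n\right)\right) 2 n = 12 + 3 \cdot 2 n \left(n + n \left(-5 + n\right)\right) = 12 + 6 n \left(n + n \left(-5 + n\right)\right)$)
$b{\left(Q,O \right)} = Q \left(12 - 24 \left(-4 + O\right)^{4} + 6 \left(-4 + O\right)^{6}\right)$ ($b{\left(Q,O \right)} = \left(12 - 24 \left(\left(-4 + O\right)^{2}\right)^{2} + 6 \left(\left(-4 + O\right)^{2}\right)^{3}\right) Q = \left(12 - 24 \left(-4 + O\right)^{4} + 6 \left(-4 + O\right)^{6}\right) Q = Q \left(12 - 24 \left(-4 + O\right)^{4} + 6 \left(-4 + O\right)^{6}\right)$)
$z{\left(-25,58 \right)} + b{\left(-20,25 \right)} \left(-1\right) = 14 + 6 \left(-20\right) \left(2 + \left(-4 + 25\right)^{6} - 4 \left(-4 + 25\right)^{4}\right) \left(-1\right) = 14 + 6 \left(-20\right) \left(2 + 21^{6} - 4 \cdot 21^{4}\right) \left(-1\right) = 14 + 6 \left(-20\right) \left(2 + 85766121 - 777924\right) \left(-1\right) = 14 + 6 \left(-20\right) 84988199 \left(-1\right) = 14 - -10198583880 = 14 + 10198583880 = 10198583894$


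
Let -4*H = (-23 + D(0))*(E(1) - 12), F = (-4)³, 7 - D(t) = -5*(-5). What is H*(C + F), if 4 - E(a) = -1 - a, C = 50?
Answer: 861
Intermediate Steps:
D(t) = -18 (D(t) = 7 - (-5)*(-5) = 7 - 1*25 = 7 - 25 = -18)
E(a) = 5 + a (E(a) = 4 - (-1 - a) = 4 + (1 + a) = 5 + a)
F = -64
H = -123/2 (H = -(-23 - 18)*((5 + 1) - 12)/4 = -(-41)*(6 - 12)/4 = -(-41)*(-6)/4 = -¼*246 = -123/2 ≈ -61.500)
H*(C + F) = -123*(50 - 64)/2 = -123/2*(-14) = 861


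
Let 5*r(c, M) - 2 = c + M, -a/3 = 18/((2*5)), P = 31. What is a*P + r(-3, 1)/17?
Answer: -837/5 ≈ -167.40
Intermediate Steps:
a = -27/5 (a = -54/(2*5) = -54/10 = -3*9/5 = -27/5 ≈ -5.4000)
r(c, M) = ⅖ + M/5 + c/5 (r(c, M) = ⅖ + (c + M)/5 = ⅖ + (M + c)/5 = ⅖ + (M/5 + c/5) = ⅖ + M/5 + c/5)
a*P + r(-3, 1)/17 = -27/5*31 + (⅖ + (⅕)*1 + (⅕)*(-3))/17 = -837/5 + (⅖ + ⅕ - ⅗)*(1/17) = -837/5 + 0*(1/17) = -837/5 + 0 = -837/5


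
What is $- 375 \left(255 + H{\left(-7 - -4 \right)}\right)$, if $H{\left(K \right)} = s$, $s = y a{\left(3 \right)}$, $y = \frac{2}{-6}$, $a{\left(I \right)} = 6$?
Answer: $-94875$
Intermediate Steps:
$y = - \frac{1}{3}$ ($y = 2 \left(- \frac{1}{6}\right) = - \frac{1}{3} \approx -0.33333$)
$s = -2$ ($s = \left(- \frac{1}{3}\right) 6 = -2$)
$H{\left(K \right)} = -2$
$- 375 \left(255 + H{\left(-7 - -4 \right)}\right) = - 375 \left(255 - 2\right) = \left(-375\right) 253 = -94875$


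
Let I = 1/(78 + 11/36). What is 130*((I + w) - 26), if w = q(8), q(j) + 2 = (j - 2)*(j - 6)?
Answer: -5858840/2819 ≈ -2078.3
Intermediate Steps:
q(j) = -2 + (-6 + j)*(-2 + j) (q(j) = -2 + (j - 2)*(j - 6) = -2 + (-2 + j)*(-6 + j) = -2 + (-6 + j)*(-2 + j))
I = 36/2819 (I = 1/(78 + 11*(1/36)) = 1/(78 + 11/36) = 1/(2819/36) = 36/2819 ≈ 0.012770)
w = 10 (w = 10 + 8² - 8*8 = 10 + 64 - 64 = 10)
130*((I + w) - 26) = 130*((36/2819 + 10) - 26) = 130*(28226/2819 - 26) = 130*(-45068/2819) = -5858840/2819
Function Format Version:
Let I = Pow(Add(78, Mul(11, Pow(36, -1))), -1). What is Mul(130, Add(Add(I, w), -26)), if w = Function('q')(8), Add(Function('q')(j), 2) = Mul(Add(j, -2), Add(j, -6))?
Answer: Rational(-5858840, 2819) ≈ -2078.3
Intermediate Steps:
Function('q')(j) = Add(-2, Mul(Add(-6, j), Add(-2, j))) (Function('q')(j) = Add(-2, Mul(Add(j, -2), Add(j, -6))) = Add(-2, Mul(Add(-2, j), Add(-6, j))) = Add(-2, Mul(Add(-6, j), Add(-2, j))))
I = Rational(36, 2819) (I = Pow(Add(78, Mul(11, Rational(1, 36))), -1) = Pow(Add(78, Rational(11, 36)), -1) = Pow(Rational(2819, 36), -1) = Rational(36, 2819) ≈ 0.012770)
w = 10 (w = Add(10, Pow(8, 2), Mul(-8, 8)) = Add(10, 64, -64) = 10)
Mul(130, Add(Add(I, w), -26)) = Mul(130, Add(Add(Rational(36, 2819), 10), -26)) = Mul(130, Add(Rational(28226, 2819), -26)) = Mul(130, Rational(-45068, 2819)) = Rational(-5858840, 2819)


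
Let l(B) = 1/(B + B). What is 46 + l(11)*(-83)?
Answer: 929/22 ≈ 42.227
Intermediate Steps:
l(B) = 1/(2*B)
46 + l(11)*(-83) = 46 + ((½)/11)*(-83) = 46 + ((½)*(1/11))*(-83) = 46 + (1/22)*(-83) = 46 - 83/22 = 929/22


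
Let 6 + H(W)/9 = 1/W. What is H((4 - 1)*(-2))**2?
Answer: 12321/4 ≈ 3080.3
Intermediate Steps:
H(W) = -54 + 9/W
H((4 - 1)*(-2))**2 = (-54 + 9/(((4 - 1)*(-2))))**2 = (-54 + 9/((3*(-2))))**2 = (-54 + 9/(-6))**2 = (-54 + 9*(-1/6))**2 = (-54 - 3/2)**2 = (-111/2)**2 = 12321/4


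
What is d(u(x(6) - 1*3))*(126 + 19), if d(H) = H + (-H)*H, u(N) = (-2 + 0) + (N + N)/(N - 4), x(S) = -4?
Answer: -22040/121 ≈ -182.15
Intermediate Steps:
u(N) = -2 + 2*N/(-4 + N) (u(N) = -2 + (2*N)/(-4 + N) = -2 + 2*N/(-4 + N))
d(H) = H - H²
d(u(x(6) - 1*3))*(126 + 19) = ((8/(-4 + (-4 - 1*3)))*(1 - 8/(-4 + (-4 - 1*3))))*(126 + 19) = ((8/(-4 + (-4 - 3)))*(1 - 8/(-4 + (-4 - 3))))*145 = ((8/(-4 - 7))*(1 - 8/(-4 - 7)))*145 = ((8/(-11))*(1 - 8/(-11)))*145 = ((8*(-1/11))*(1 - 8*(-1)/11))*145 = -8*(1 - 1*(-8/11))/11*145 = -8*(1 + 8/11)/11*145 = -8/11*19/11*145 = -152/121*145 = -22040/121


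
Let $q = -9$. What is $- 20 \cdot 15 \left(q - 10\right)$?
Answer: $5700$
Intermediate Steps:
$- 20 \cdot 15 \left(q - 10\right) = - 20 \cdot 15 \left(-9 - 10\right) = - 20 \cdot 15 \left(-19\right) = \left(-20\right) \left(-285\right) = 5700$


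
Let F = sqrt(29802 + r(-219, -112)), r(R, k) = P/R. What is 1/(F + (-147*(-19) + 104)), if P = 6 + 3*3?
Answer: 211481/610484916 - sqrt(158814493)/610484916 ≈ 0.00032577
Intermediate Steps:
P = 15 (P = 6 + 9 = 15)
r(R, k) = 15/R
F = sqrt(158814493)/73 (F = sqrt(29802 + 15/(-219)) = sqrt(29802 + 15*(-1/219)) = sqrt(29802 - 5/73) = sqrt(2175541/73) = sqrt(158814493)/73 ≈ 172.63)
1/(F + (-147*(-19) + 104)) = 1/(sqrt(158814493)/73 + (-147*(-19) + 104)) = 1/(sqrt(158814493)/73 + (2793 + 104)) = 1/(sqrt(158814493)/73 + 2897) = 1/(2897 + sqrt(158814493)/73)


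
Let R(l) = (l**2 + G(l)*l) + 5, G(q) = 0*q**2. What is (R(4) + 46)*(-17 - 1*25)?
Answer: -2814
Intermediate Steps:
G(q) = 0
R(l) = 5 + l**2 (R(l) = (l**2 + 0*l) + 5 = (l**2 + 0) + 5 = l**2 + 5 = 5 + l**2)
(R(4) + 46)*(-17 - 1*25) = ((5 + 4**2) + 46)*(-17 - 1*25) = ((5 + 16) + 46)*(-17 - 25) = (21 + 46)*(-42) = 67*(-42) = -2814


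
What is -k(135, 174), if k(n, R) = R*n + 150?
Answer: -23640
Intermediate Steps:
k(n, R) = 150 + R*n
-k(135, 174) = -(150 + 174*135) = -(150 + 23490) = -1*23640 = -23640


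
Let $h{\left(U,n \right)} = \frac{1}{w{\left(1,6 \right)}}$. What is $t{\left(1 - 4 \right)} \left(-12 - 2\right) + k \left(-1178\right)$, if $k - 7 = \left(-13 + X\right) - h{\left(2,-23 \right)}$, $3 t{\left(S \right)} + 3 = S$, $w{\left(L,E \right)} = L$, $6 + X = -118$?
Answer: $154346$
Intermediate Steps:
$X = -124$ ($X = -6 - 118 = -124$)
$t{\left(S \right)} = -1 + \frac{S}{3}$
$h{\left(U,n \right)} = 1$ ($h{\left(U,n \right)} = 1^{-1} = 1$)
$k = -131$ ($k = 7 - 138 = -131$)
$t{\left(1 - 4 \right)} \left(-12 - 2\right) + k \left(-1178\right) = \left(-1 + \frac{1 - 4}{3}\right) \left(-12 - 2\right) - -154318 = \left(-1 + \frac{1 - 4}{3}\right) \left(-14\right) + 154318 = \left(-1 + \frac{1}{3} \left(-3\right)\right) \left(-14\right) + 154318 = \left(-1 - 1\right) \left(-14\right) + 154318 = \left(-2\right) \left(-14\right) + 154318 = 28 + 154318 = 154346$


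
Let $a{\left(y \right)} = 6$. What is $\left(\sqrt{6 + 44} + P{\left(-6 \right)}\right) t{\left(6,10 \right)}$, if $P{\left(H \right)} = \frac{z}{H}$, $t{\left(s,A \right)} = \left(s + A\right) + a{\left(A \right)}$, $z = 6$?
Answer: $-22 + 110 \sqrt{2} \approx 133.56$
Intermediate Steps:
$t{\left(s,A \right)} = 6 + A + s$ ($t{\left(s,A \right)} = \left(s + A\right) + 6 = \left(A + s\right) + 6 = 6 + A + s$)
$P{\left(H \right)} = \frac{6}{H}$
$\left(\sqrt{6 + 44} + P{\left(-6 \right)}\right) t{\left(6,10 \right)} = \left(\sqrt{6 + 44} + \frac{6}{-6}\right) \left(6 + 10 + 6\right) = \left(\sqrt{50} + 6 \left(- \frac{1}{6}\right)\right) 22 = \left(5 \sqrt{2} - 1\right) 22 = \left(-1 + 5 \sqrt{2}\right) 22 = -22 + 110 \sqrt{2}$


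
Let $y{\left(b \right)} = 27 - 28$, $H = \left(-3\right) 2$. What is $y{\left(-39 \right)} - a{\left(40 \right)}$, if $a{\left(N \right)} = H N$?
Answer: $239$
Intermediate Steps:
$H = -6$
$y{\left(b \right)} = -1$
$a{\left(N \right)} = - 6 N$
$y{\left(-39 \right)} - a{\left(40 \right)} = -1 - \left(-6\right) 40 = -1 - -240 = -1 + 240 = 239$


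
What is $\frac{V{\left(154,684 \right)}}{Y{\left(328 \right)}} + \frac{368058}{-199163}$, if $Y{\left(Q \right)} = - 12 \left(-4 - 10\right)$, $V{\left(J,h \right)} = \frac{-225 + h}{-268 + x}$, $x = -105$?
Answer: $- \frac{7718467443}{4160116744} \approx -1.8553$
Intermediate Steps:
$V{\left(J,h \right)} = \frac{225}{373} - \frac{h}{373}$ ($V{\left(J,h \right)} = \frac{-225 + h}{-268 - 105} = \frac{-225 + h}{-373} = \left(-225 + h\right) \left(- \frac{1}{373}\right) = \frac{225}{373} - \frac{h}{373}$)
$Y{\left(Q \right)} = 168$ ($Y{\left(Q \right)} = \left(-12\right) \left(-14\right) = 168$)
$\frac{V{\left(154,684 \right)}}{Y{\left(328 \right)}} + \frac{368058}{-199163} = \frac{\frac{225}{373} - \frac{684}{373}}{168} + \frac{368058}{-199163} = \left(\frac{225}{373} - \frac{684}{373}\right) \frac{1}{168} + 368058 \left(- \frac{1}{199163}\right) = \left(- \frac{459}{373}\right) \frac{1}{168} - \frac{368058}{199163} = - \frac{153}{20888} - \frac{368058}{199163} = - \frac{7718467443}{4160116744}$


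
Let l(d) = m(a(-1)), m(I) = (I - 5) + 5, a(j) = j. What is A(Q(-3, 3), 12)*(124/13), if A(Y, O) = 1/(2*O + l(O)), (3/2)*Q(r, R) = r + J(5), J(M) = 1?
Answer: 124/299 ≈ 0.41472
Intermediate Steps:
m(I) = I (m(I) = (-5 + I) + 5 = I)
l(d) = -1
Q(r, R) = ⅔ + 2*r/3 (Q(r, R) = 2*(r + 1)/3 = 2*(1 + r)/3 = ⅔ + 2*r/3)
A(Y, O) = 1/(-1 + 2*O) (A(Y, O) = 1/(2*O - 1) = 1/(-1 + 2*O))
A(Q(-3, 3), 12)*(124/13) = (124/13)/(-1 + 2*12) = (124*(1/13))/(-1 + 24) = (124/13)/23 = (1/23)*(124/13) = 124/299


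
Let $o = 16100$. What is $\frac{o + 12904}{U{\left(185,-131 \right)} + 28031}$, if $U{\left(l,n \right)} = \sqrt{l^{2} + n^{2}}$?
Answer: $\frac{813011124}{785685575} - \frac{29004 \sqrt{51386}}{785685575} \approx 1.0264$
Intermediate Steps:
$\frac{o + 12904}{U{\left(185,-131 \right)} + 28031} = \frac{16100 + 12904}{\sqrt{185^{2} + \left(-131\right)^{2}} + 28031} = \frac{29004}{\sqrt{34225 + 17161} + 28031} = \frac{29004}{\sqrt{51386} + 28031} = \frac{29004}{28031 + \sqrt{51386}}$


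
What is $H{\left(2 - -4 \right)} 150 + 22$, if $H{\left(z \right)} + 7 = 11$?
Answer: $622$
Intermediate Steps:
$H{\left(z \right)} = 4$ ($H{\left(z \right)} = -7 + 11 = 4$)
$H{\left(2 - -4 \right)} 150 + 22 = 4 \cdot 150 + 22 = 600 + 22 = 622$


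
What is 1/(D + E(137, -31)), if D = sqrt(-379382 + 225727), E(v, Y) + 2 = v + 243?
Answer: 378/296539 - I*sqrt(153655)/296539 ≈ 0.0012747 - 0.0013219*I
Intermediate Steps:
E(v, Y) = 241 + v (E(v, Y) = -2 + (v + 243) = -2 + (243 + v) = 241 + v)
D = I*sqrt(153655) (D = sqrt(-153655) = I*sqrt(153655) ≈ 391.99*I)
1/(D + E(137, -31)) = 1/(I*sqrt(153655) + (241 + 137)) = 1/(I*sqrt(153655) + 378) = 1/(378 + I*sqrt(153655))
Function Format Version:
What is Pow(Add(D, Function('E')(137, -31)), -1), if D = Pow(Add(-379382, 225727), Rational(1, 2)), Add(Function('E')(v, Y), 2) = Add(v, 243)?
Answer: Add(Rational(378, 296539), Mul(Rational(-1, 296539), I, Pow(153655, Rational(1, 2)))) ≈ Add(0.0012747, Mul(-0.0013219, I))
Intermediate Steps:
Function('E')(v, Y) = Add(241, v) (Function('E')(v, Y) = Add(-2, Add(v, 243)) = Add(-2, Add(243, v)) = Add(241, v))
D = Mul(I, Pow(153655, Rational(1, 2))) (D = Pow(-153655, Rational(1, 2)) = Mul(I, Pow(153655, Rational(1, 2))) ≈ Mul(391.99, I))
Pow(Add(D, Function('E')(137, -31)), -1) = Pow(Add(Mul(I, Pow(153655, Rational(1, 2))), Add(241, 137)), -1) = Pow(Add(Mul(I, Pow(153655, Rational(1, 2))), 378), -1) = Pow(Add(378, Mul(I, Pow(153655, Rational(1, 2)))), -1)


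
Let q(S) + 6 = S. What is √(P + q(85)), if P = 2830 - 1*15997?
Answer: 4*I*√818 ≈ 114.4*I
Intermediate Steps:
q(S) = -6 + S
P = -13167 (P = 2830 - 15997 = -13167)
√(P + q(85)) = √(-13167 + (-6 + 85)) = √(-13167 + 79) = √(-13088) = 4*I*√818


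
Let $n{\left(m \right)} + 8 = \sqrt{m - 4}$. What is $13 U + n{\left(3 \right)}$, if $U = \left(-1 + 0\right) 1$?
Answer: $-21 + i \approx -21.0 + 1.0 i$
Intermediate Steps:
$n{\left(m \right)} = -8 + \sqrt{-4 + m}$ ($n{\left(m \right)} = -8 + \sqrt{m - 4} = -8 + \sqrt{-4 + m}$)
$U = -1$ ($U = \left(-1\right) 1 = -1$)
$13 U + n{\left(3 \right)} = 13 \left(-1\right) - \left(8 - \sqrt{-4 + 3}\right) = -13 - \left(8 - \sqrt{-1}\right) = -13 - \left(8 - i\right) = -21 + i$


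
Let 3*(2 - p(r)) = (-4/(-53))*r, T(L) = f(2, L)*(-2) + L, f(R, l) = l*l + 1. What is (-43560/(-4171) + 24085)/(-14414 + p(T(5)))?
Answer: -3195966621/1911419144 ≈ -1.6720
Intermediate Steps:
f(R, l) = 1 + l**2 (f(R, l) = l**2 + 1 = 1 + l**2)
T(L) = -2 + L - 2*L**2 (T(L) = (1 + L**2)*(-2) + L = (-2 - 2*L**2) + L = -2 + L - 2*L**2)
p(r) = 2 - 4*r/159 (p(r) = 2 - (-4/(-53))*r/3 = 2 - (-4*(-1/53))*r/3 = 2 - 4*r/159)
(-43560/(-4171) + 24085)/(-14414 + p(T(5))) = (-43560/(-4171) + 24085)/(-14414 + (2 - 4*(-2 + 5 - 2*5**2)/159)) = (-43560*(-1/4171) + 24085)/(-14414 + (2 - 4*(-2 + 5 - 2*25)/159)) = (43560/4171 + 24085)/(-14414 + (2 - 4*(-2 + 5 - 50)/159)) = 100502095/(4171*(-14414 + (2 - 4/159*(-47)))) = 100502095/(4171*(-14414 + (2 + 188/159))) = 100502095/(4171*(-14414 + 506/159)) = 100502095/(4171*(-2291320/159)) = (100502095/4171)*(-159/2291320) = -3195966621/1911419144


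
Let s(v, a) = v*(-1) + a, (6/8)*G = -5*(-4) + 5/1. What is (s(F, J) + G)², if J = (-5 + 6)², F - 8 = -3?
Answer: 7744/9 ≈ 860.44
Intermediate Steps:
F = 5 (F = 8 - 3 = 5)
G = 100/3 (G = 4*(-5*(-4) + 5/1)/3 = 4*(20 + 5*1)/3 = 4*(20 + 5)/3 = (4/3)*25 = 100/3 ≈ 33.333)
J = 1 (J = 1² = 1)
s(v, a) = a - v (s(v, a) = -v + a = a - v)
(s(F, J) + G)² = ((1 - 1*5) + 100/3)² = ((1 - 5) + 100/3)² = (-4 + 100/3)² = (88/3)² = 7744/9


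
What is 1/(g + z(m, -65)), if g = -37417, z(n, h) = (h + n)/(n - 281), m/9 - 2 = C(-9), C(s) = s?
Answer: -43/1608915 ≈ -2.6726e-5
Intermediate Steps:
m = -63 (m = 18 + 9*(-9) = 18 - 81 = -63)
z(n, h) = (h + n)/(-281 + n)
1/(g + z(m, -65)) = 1/(-37417 + (-65 - 63)/(-281 - 63)) = 1/(-37417 - 128/(-344)) = 1/(-37417 - 1/344*(-128)) = 1/(-37417 + 16/43) = 1/(-1608915/43) = -43/1608915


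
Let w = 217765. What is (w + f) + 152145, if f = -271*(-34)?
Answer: 379124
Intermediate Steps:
f = 9214 (f = -1*(-9214) = 9214)
(w + f) + 152145 = (217765 + 9214) + 152145 = 226979 + 152145 = 379124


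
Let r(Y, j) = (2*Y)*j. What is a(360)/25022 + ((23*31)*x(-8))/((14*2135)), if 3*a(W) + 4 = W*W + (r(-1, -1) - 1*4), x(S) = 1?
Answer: 654514453/373953790 ≈ 1.7503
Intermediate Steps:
r(Y, j) = 2*Y*j
a(W) = -2 + W**2/3 (a(W) = -4/3 + (W*W + (2*(-1)*(-1) - 1*4))/3 = -4/3 + (W**2 + (2 - 4))/3 = -4/3 + (W**2 - 2)/3 = -4/3 + (-2 + W**2)/3 = -4/3 + (-2/3 + W**2/3) = -2 + W**2/3)
a(360)/25022 + ((23*31)*x(-8))/((14*2135)) = (-2 + (1/3)*360**2)/25022 + ((23*31)*1)/((14*2135)) = (-2 + (1/3)*129600)*(1/25022) + (713*1)/29890 = (-2 + 43200)*(1/25022) + 713*(1/29890) = 43198*(1/25022) + 713/29890 = 21599/12511 + 713/29890 = 654514453/373953790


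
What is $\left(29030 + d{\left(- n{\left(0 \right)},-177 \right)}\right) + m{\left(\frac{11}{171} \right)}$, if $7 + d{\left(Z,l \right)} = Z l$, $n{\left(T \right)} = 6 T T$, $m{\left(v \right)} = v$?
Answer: $\frac{4962944}{171} \approx 29023.0$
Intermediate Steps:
$n{\left(T \right)} = 6 T^{2}$
$d{\left(Z,l \right)} = -7 + Z l$
$\left(29030 + d{\left(- n{\left(0 \right)},-177 \right)}\right) + m{\left(\frac{11}{171} \right)} = \left(29030 - \left(7 - - 6 \cdot 0^{2} \left(-177\right)\right)\right) + \frac{11}{171} = \left(29030 - \left(7 - - 6 \cdot 0 \left(-177\right)\right)\right) + 11 \cdot \frac{1}{171} = \left(29030 - \left(7 - \left(-1\right) 0 \left(-177\right)\right)\right) + \frac{11}{171} = \left(29030 + \left(-7 + 0 \left(-177\right)\right)\right) + \frac{11}{171} = \left(29030 + \left(-7 + 0\right)\right) + \frac{11}{171} = \left(29030 - 7\right) + \frac{11}{171} = 29023 + \frac{11}{171} = \frac{4962944}{171}$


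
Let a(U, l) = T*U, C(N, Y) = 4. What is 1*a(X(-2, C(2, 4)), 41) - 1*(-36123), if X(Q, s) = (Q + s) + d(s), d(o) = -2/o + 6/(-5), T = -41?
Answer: 361107/10 ≈ 36111.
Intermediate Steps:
d(o) = -6/5 - 2/o (d(o) = -2/o + 6*(-⅕) = -2/o - 6/5 = -6/5 - 2/o)
X(Q, s) = -6/5 + Q + s - 2/s (X(Q, s) = (Q + s) + (-6/5 - 2/s) = -6/5 + Q + s - 2/s)
a(U, l) = -41*U
1*a(X(-2, C(2, 4)), 41) - 1*(-36123) = 1*(-41*(-6/5 - 2 + 4 - 2/4)) - 1*(-36123) = 1*(-41*(-6/5 - 2 + 4 - 2*¼)) + 36123 = 1*(-41*(-6/5 - 2 + 4 - ½)) + 36123 = 1*(-41*3/10) + 36123 = 1*(-123/10) + 36123 = -123/10 + 36123 = 361107/10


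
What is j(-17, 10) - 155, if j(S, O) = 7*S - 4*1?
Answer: -278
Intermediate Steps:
j(S, O) = -4 + 7*S (j(S, O) = 7*S - 4 = -4 + 7*S)
j(-17, 10) - 155 = (-4 + 7*(-17)) - 155 = (-4 - 119) - 155 = -123 - 155 = -278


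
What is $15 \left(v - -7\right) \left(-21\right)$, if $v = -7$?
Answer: $0$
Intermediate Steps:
$15 \left(v - -7\right) \left(-21\right) = 15 \left(-7 - -7\right) \left(-21\right) = 15 \left(-7 + 7\right) \left(-21\right) = 15 \cdot 0 \left(-21\right) = 0 \left(-21\right) = 0$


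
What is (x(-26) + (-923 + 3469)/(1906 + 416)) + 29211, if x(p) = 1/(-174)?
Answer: 1967083765/67338 ≈ 29212.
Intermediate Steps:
x(p) = -1/174
(x(-26) + (-923 + 3469)/(1906 + 416)) + 29211 = (-1/174 + (-923 + 3469)/(1906 + 416)) + 29211 = (-1/174 + 2546/2322) + 29211 = (-1/174 + 2546*(1/2322)) + 29211 = (-1/174 + 1273/1161) + 29211 = 73447/67338 + 29211 = 1967083765/67338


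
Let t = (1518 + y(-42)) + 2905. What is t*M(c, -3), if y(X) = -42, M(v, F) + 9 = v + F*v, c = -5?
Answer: 4381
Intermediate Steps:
M(v, F) = -9 + v + F*v (M(v, F) = -9 + (v + F*v) = -9 + v + F*v)
t = 4381 (t = (1518 - 42) + 2905 = 1476 + 2905 = 4381)
t*M(c, -3) = 4381*(-9 - 5 - 3*(-5)) = 4381*(-9 - 5 + 15) = 4381*1 = 4381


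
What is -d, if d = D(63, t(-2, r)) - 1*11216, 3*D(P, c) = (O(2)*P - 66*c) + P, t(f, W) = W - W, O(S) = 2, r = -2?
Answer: 11153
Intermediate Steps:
t(f, W) = 0
D(P, c) = P - 22*c (D(P, c) = ((2*P - 66*c) + P)/3 = ((-66*c + 2*P) + P)/3 = (-66*c + 3*P)/3 = P - 22*c)
d = -11153 (d = (63 - 22*0) - 1*11216 = (63 + 0) - 11216 = 63 - 11216 = -11153)
-d = -1*(-11153) = 11153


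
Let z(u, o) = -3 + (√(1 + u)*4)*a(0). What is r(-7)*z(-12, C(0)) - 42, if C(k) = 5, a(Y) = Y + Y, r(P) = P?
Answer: -21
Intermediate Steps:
a(Y) = 2*Y
z(u, o) = -3 (z(u, o) = -3 + (√(1 + u)*4)*(2*0) = -3 + (4*√(1 + u))*0 = -3 + 0 = -3)
r(-7)*z(-12, C(0)) - 42 = -7*(-3) - 42 = 21 - 42 = -21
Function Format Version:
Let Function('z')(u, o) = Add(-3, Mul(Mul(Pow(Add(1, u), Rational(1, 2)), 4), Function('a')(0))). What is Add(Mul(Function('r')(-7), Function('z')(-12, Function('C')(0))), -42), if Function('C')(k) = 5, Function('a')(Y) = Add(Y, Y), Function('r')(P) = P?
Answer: -21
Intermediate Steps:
Function('a')(Y) = Mul(2, Y)
Function('z')(u, o) = -3 (Function('z')(u, o) = Add(-3, Mul(Mul(Pow(Add(1, u), Rational(1, 2)), 4), Mul(2, 0))) = Add(-3, Mul(Mul(4, Pow(Add(1, u), Rational(1, 2))), 0)) = Add(-3, 0) = -3)
Add(Mul(Function('r')(-7), Function('z')(-12, Function('C')(0))), -42) = Add(Mul(-7, -3), -42) = Add(21, -42) = -21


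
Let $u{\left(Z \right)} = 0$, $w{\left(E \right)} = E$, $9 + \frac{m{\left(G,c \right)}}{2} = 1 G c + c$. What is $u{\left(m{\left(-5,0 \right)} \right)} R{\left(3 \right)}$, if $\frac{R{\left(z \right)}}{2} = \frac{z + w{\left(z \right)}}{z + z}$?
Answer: $0$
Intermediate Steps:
$m{\left(G,c \right)} = -18 + 2 c + 2 G c$ ($m{\left(G,c \right)} = -18 + 2 \left(1 G c + c\right) = -18 + 2 \left(G c + c\right) = -18 + 2 \left(c + G c\right) = -18 + \left(2 c + 2 G c\right) = -18 + 2 c + 2 G c$)
$R{\left(z \right)} = 2$ ($R{\left(z \right)} = 2 \frac{z + z}{z + z} = 2 \frac{2 z}{2 z} = 2 \cdot 2 z \frac{1}{2 z} = 2 \cdot 1 = 2$)
$u{\left(m{\left(-5,0 \right)} \right)} R{\left(3 \right)} = 0 \cdot 2 = 0$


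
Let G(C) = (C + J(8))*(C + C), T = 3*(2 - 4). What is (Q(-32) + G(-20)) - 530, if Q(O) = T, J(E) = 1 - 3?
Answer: 344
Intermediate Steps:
J(E) = -2
T = -6 (T = 3*(-2) = -6)
Q(O) = -6
G(C) = 2*C*(-2 + C) (G(C) = (C - 2)*(C + C) = (-2 + C)*(2*C) = 2*C*(-2 + C))
(Q(-32) + G(-20)) - 530 = (-6 + 2*(-20)*(-2 - 20)) - 530 = (-6 + 2*(-20)*(-22)) - 530 = (-6 + 880) - 530 = 874 - 530 = 344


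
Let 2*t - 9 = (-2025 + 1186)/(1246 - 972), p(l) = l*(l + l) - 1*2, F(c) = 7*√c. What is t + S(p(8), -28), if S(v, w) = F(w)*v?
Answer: 1627/548 + 1764*I*√7 ≈ 2.969 + 4667.1*I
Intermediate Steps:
p(l) = -2 + 2*l² (p(l) = l*(2*l) - 2 = 2*l² - 2 = -2 + 2*l²)
S(v, w) = 7*v*√w (S(v, w) = (7*√w)*v = 7*v*√w)
t = 1627/548 (t = 9/2 + ((-2025 + 1186)/(1246 - 972))/2 = 9/2 + (-839/274)/2 = 9/2 + (-839*1/274)/2 = 9/2 + (½)*(-839/274) = 9/2 - 839/548 = 1627/548 ≈ 2.9690)
t + S(p(8), -28) = 1627/548 + 7*(-2 + 2*8²)*√(-28) = 1627/548 + 7*(-2 + 2*64)*(2*I*√7) = 1627/548 + 7*(-2 + 128)*(2*I*√7) = 1627/548 + 7*126*(2*I*√7) = 1627/548 + 1764*I*√7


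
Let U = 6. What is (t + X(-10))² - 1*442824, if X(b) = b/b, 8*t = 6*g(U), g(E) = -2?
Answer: -1771295/4 ≈ -4.4282e+5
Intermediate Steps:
t = -3/2 (t = (6*(-2))/8 = (⅛)*(-12) = -3/2 ≈ -1.5000)
X(b) = 1
(t + X(-10))² - 1*442824 = (-3/2 + 1)² - 1*442824 = (-½)² - 442824 = ¼ - 442824 = -1771295/4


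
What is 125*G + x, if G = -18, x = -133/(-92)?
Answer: -206867/92 ≈ -2248.6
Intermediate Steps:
x = 133/92 (x = -133*(-1/92) = 133/92 ≈ 1.4457)
125*G + x = 125*(-18) + 133/92 = -2250 + 133/92 = -206867/92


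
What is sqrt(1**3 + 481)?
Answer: sqrt(482) ≈ 21.954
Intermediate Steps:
sqrt(1**3 + 481) = sqrt(1 + 481) = sqrt(482)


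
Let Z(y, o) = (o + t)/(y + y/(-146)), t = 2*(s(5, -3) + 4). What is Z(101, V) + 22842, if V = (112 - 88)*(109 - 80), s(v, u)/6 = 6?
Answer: 334634386/14645 ≈ 22850.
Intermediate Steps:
s(v, u) = 36 (s(v, u) = 6*6 = 36)
V = 696 (V = 24*29 = 696)
t = 80 (t = 2*(36 + 4) = 2*40 = 80)
Z(y, o) = 146*(80 + o)/(145*y) (Z(y, o) = (o + 80)/(y + y/(-146)) = (80 + o)/(y + y*(-1/146)) = (80 + o)/(y - y/146) = (80 + o)/((145*y/146)) = (80 + o)*(146/(145*y)) = 146*(80 + o)/(145*y))
Z(101, V) + 22842 = (146/145)*(80 + 696)/101 + 22842 = (146/145)*(1/101)*776 + 22842 = 113296/14645 + 22842 = 334634386/14645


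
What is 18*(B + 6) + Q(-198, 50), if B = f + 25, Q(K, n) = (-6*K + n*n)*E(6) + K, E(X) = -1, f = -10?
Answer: -3508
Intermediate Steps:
Q(K, n) = -n² + 7*K (Q(K, n) = (-6*K + n*n)*(-1) + K = (-6*K + n²)*(-1) + K = (n² - 6*K)*(-1) + K = (-n² + 6*K) + K = -n² + 7*K)
B = 15 (B = -10 + 25 = 15)
18*(B + 6) + Q(-198, 50) = 18*(15 + 6) + (-1*50² + 7*(-198)) = 18*21 + (-1*2500 - 1386) = 378 + (-2500 - 1386) = 378 - 3886 = -3508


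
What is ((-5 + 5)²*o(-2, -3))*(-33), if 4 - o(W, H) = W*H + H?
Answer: 0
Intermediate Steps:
o(W, H) = 4 - H - H*W (o(W, H) = 4 - (W*H + H) = 4 - (H*W + H) = 4 - (H + H*W) = 4 + (-H - H*W) = 4 - H - H*W)
((-5 + 5)²*o(-2, -3))*(-33) = ((-5 + 5)²*(4 - 1*(-3) - 1*(-3)*(-2)))*(-33) = (0²*(4 + 3 - 6))*(-33) = (0*1)*(-33) = 0*(-33) = 0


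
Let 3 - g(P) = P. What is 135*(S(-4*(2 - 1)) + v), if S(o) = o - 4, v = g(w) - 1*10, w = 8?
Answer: -3105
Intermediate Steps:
g(P) = 3 - P
v = -15 (v = (3 - 1*8) - 1*10 = (3 - 8) - 10 = -5 - 10 = -15)
S(o) = -4 + o
135*(S(-4*(2 - 1)) + v) = 135*((-4 - 4*(2 - 1)) - 15) = 135*((-4 - 4*1) - 15) = 135*((-4 - 4) - 15) = 135*(-8 - 15) = 135*(-23) = -3105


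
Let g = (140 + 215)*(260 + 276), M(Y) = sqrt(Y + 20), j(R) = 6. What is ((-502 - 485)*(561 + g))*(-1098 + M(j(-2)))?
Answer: 206819353566 - 188360067*sqrt(26) ≈ 2.0586e+11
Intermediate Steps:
M(Y) = sqrt(20 + Y)
g = 190280 (g = 355*536 = 190280)
((-502 - 485)*(561 + g))*(-1098 + M(j(-2))) = ((-502 - 485)*(561 + 190280))*(-1098 + sqrt(20 + 6)) = (-987*190841)*(-1098 + sqrt(26)) = -188360067*(-1098 + sqrt(26)) = 206819353566 - 188360067*sqrt(26)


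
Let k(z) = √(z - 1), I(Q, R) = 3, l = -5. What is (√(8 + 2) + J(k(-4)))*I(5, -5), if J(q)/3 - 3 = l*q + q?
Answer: 27 + 3*√10 - 36*I*√5 ≈ 36.487 - 80.498*I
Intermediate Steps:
k(z) = √(-1 + z)
J(q) = 9 - 12*q (J(q) = 9 + 3*(-5*q + q) = 9 + 3*(-4*q) = 9 - 12*q)
(√(8 + 2) + J(k(-4)))*I(5, -5) = (√(8 + 2) + (9 - 12*√(-1 - 4)))*3 = (√10 + (9 - 12*I*√5))*3 = (9 + √10 - 12*I*√5)*3 = 27 + 3*√10 - 36*I*√5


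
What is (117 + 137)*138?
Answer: 35052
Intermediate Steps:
(117 + 137)*138 = 254*138 = 35052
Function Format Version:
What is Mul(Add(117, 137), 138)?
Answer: 35052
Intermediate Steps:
Mul(Add(117, 137), 138) = Mul(254, 138) = 35052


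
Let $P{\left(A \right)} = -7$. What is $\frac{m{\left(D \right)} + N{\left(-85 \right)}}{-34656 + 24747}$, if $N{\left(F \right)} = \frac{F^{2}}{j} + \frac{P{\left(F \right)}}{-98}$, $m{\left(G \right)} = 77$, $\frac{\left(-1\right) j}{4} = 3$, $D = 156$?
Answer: $\frac{44101}{832356} \approx 0.052983$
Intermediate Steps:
$j = -12$ ($j = \left(-4\right) 3 = -12$)
$N{\left(F \right)} = \frac{1}{14} - \frac{F^{2}}{12}$ ($N{\left(F \right)} = \frac{F^{2}}{-12} - \frac{7}{-98} = F^{2} \left(- \frac{1}{12}\right) - - \frac{1}{14} = - \frac{F^{2}}{12} + \frac{1}{14} = \frac{1}{14} - \frac{F^{2}}{12}$)
$\frac{m{\left(D \right)} + N{\left(-85 \right)}}{-34656 + 24747} = \frac{77 + \left(\frac{1}{14} - \frac{\left(-85\right)^{2}}{12}\right)}{-34656 + 24747} = \frac{77 + \left(\frac{1}{14} - \frac{7225}{12}\right)}{-9909} = \left(77 + \left(\frac{1}{14} - \frac{7225}{12}\right)\right) \left(- \frac{1}{9909}\right) = \left(77 - \frac{50569}{84}\right) \left(- \frac{1}{9909}\right) = \left(- \frac{44101}{84}\right) \left(- \frac{1}{9909}\right) = \frac{44101}{832356}$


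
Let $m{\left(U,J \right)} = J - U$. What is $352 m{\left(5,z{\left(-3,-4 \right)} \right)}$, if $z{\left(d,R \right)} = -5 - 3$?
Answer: $-4576$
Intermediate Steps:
$z{\left(d,R \right)} = -8$
$352 m{\left(5,z{\left(-3,-4 \right)} \right)} = 352 \left(-8 - 5\right) = 352 \left(-13\right) = -4576$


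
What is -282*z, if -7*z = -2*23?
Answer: -12972/7 ≈ -1853.1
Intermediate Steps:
z = 46/7 (z = -(-2)*23/7 = -⅐*(-46) = 46/7 ≈ 6.5714)
-282*z = -282*46/7 = -12972/7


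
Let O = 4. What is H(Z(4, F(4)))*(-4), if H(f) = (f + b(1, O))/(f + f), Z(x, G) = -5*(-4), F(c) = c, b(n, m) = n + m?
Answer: -5/2 ≈ -2.5000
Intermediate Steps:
b(n, m) = m + n
Z(x, G) = 20
H(f) = (5 + f)/(2*f) (H(f) = (f + (4 + 1))/(f + f) = (f + 5)/((2*f)) = (5 + f)*(1/(2*f)) = (5 + f)/(2*f))
H(Z(4, F(4)))*(-4) = ((½)*(5 + 20)/20)*(-4) = ((½)*(1/20)*25)*(-4) = (5/8)*(-4) = -5/2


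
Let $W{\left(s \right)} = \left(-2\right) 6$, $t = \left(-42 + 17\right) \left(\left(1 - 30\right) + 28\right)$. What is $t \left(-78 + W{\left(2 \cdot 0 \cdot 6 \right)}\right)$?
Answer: $-2250$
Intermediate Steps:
$t = 25$ ($t = - 25 \left(-29 + 28\right) = \left(-25\right) \left(-1\right) = 25$)
$W{\left(s \right)} = -12$
$t \left(-78 + W{\left(2 \cdot 0 \cdot 6 \right)}\right) = 25 \left(-78 - 12\right) = 25 \left(-90\right) = -2250$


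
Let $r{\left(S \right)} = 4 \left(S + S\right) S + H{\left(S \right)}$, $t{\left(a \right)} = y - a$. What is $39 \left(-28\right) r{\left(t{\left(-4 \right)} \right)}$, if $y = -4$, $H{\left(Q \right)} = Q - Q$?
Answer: $0$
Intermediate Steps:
$H{\left(Q \right)} = 0$
$t{\left(a \right)} = -4 - a$
$r{\left(S \right)} = 8 S^{2}$ ($r{\left(S \right)} = 4 \left(S + S\right) S + 0 = 4 \cdot 2 S S + 0 = 8 S S + 0 = 8 S^{2} + 0 = 8 S^{2}$)
$39 \left(-28\right) r{\left(t{\left(-4 \right)} \right)} = 39 \left(-28\right) 8 \left(-4 - -4\right)^{2} = - 1092 \cdot 8 \left(-4 + 4\right)^{2} = - 1092 \cdot 8 \cdot 0^{2} = - 1092 \cdot 8 \cdot 0 = \left(-1092\right) 0 = 0$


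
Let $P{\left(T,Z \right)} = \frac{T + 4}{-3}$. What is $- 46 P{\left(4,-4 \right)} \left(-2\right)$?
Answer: $- \frac{736}{3} \approx -245.33$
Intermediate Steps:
$P{\left(T,Z \right)} = - \frac{4}{3} - \frac{T}{3}$ ($P{\left(T,Z \right)} = \left(4 + T\right) \left(- \frac{1}{3}\right) = - \frac{4}{3} - \frac{T}{3}$)
$- 46 P{\left(4,-4 \right)} \left(-2\right) = - 46 \left(- \frac{4}{3} - \frac{4}{3}\right) \left(-2\right) = \left(-46\right) \left(- \frac{8}{3}\right) \left(-2\right) = \frac{368}{3} \left(-2\right) = - \frac{736}{3}$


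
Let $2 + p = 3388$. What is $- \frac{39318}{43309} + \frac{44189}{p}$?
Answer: $\frac{1780650653}{146644274} \approx 12.143$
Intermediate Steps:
$p = 3386$ ($p = -2 + 3388 = 3386$)
$- \frac{39318}{43309} + \frac{44189}{p} = - \frac{39318}{43309} + \frac{44189}{3386} = \frac{1780650653}{146644274}$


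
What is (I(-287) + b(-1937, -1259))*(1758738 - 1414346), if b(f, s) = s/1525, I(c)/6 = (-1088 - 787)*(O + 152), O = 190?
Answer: -2020698969089528/1525 ≈ -1.3250e+12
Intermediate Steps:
I(c) = -3847500 (I(c) = 6*((-1088 - 787)*(190 + 152)) = 6*(-1875*342) = 6*(-641250) = -3847500)
b(f, s) = s/1525 (b(f, s) = s*(1/1525) = s/1525)
(I(-287) + b(-1937, -1259))*(1758738 - 1414346) = (-3847500 + (1/1525)*(-1259))*(1758738 - 1414346) = (-3847500 - 1259/1525)*344392 = -5867438759/1525*344392 = -2020698969089528/1525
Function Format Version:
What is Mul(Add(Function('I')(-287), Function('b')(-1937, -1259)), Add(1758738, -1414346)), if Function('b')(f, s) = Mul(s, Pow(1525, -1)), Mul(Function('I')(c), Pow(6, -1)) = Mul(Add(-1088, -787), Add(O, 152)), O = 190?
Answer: Rational(-2020698969089528, 1525) ≈ -1.3250e+12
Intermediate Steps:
Function('I')(c) = -3847500 (Function('I')(c) = Mul(6, Mul(Add(-1088, -787), Add(190, 152))) = Mul(6, Mul(-1875, 342)) = Mul(6, -641250) = -3847500)
Function('b')(f, s) = Mul(Rational(1, 1525), s) (Function('b')(f, s) = Mul(s, Rational(1, 1525)) = Mul(Rational(1, 1525), s))
Mul(Add(Function('I')(-287), Function('b')(-1937, -1259)), Add(1758738, -1414346)) = Mul(Add(-3847500, Mul(Rational(1, 1525), -1259)), Add(1758738, -1414346)) = Mul(Add(-3847500, Rational(-1259, 1525)), 344392) = Mul(Rational(-5867438759, 1525), 344392) = Rational(-2020698969089528, 1525)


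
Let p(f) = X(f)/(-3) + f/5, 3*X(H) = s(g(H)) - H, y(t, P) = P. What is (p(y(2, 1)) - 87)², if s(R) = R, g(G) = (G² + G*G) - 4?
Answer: 1682209/225 ≈ 7476.5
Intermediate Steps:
g(G) = -4 + 2*G² (g(G) = (G² + G²) - 4 = 2*G² - 4 = -4 + 2*G²)
X(H) = -4/3 - H/3 + 2*H²/3 (X(H) = ((-4 + 2*H²) - H)/3 = (-4 - H + 2*H²)/3 = -4/3 - H/3 + 2*H²/3)
p(f) = 4/9 - 2*f²/9 + 14*f/45 (p(f) = (-4/3 - f/3 + 2*f²/3)/(-3) + f/5 = (-4/3 - f/3 + 2*f²/3)*(-⅓) + f*(⅕) = (4/9 - 2*f²/9 + f/9) + f/5 = 4/9 - 2*f²/9 + 14*f/45)
(p(y(2, 1)) - 87)² = ((4/9 - 2/9*1² + (14/45)*1) - 87)² = ((4/9 - 2/9*1 + 14/45) - 87)² = ((4/9 - 2/9 + 14/45) - 87)² = (8/15 - 87)² = (-1297/15)² = 1682209/225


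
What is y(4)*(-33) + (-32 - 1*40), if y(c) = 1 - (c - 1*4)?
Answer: -105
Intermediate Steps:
y(c) = 5 - c (y(c) = 1 - (c - 4) = 1 - (-4 + c) = 1 + (4 - c) = 5 - c)
y(4)*(-33) + (-32 - 1*40) = (5 - 1*4)*(-33) + (-32 - 1*40) = (5 - 4)*(-33) + (-32 - 40) = 1*(-33) - 72 = -33 - 72 = -105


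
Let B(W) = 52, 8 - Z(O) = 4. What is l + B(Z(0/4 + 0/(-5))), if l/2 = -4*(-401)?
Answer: 3260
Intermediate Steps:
Z(O) = 4 (Z(O) = 8 - 1*4 = 8 - 4 = 4)
l = 3208 (l = 2*(-4*(-401)) = 2*1604 = 3208)
l + B(Z(0/4 + 0/(-5))) = 3208 + 52 = 3260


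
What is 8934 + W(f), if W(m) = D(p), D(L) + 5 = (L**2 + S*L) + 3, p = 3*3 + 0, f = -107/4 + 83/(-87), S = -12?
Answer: 8905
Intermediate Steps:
f = -9641/348 (f = -107*1/4 + 83*(-1/87) = -107/4 - 83/87 = -9641/348 ≈ -27.704)
p = 9 (p = 9 + 0 = 9)
D(L) = -2 + L**2 - 12*L (D(L) = -5 + ((L**2 - 12*L) + 3) = -5 + (3 + L**2 - 12*L) = -2 + L**2 - 12*L)
W(m) = -29 (W(m) = -2 + 9**2 - 12*9 = -2 + 81 - 108 = -29)
8934 + W(f) = 8934 - 29 = 8905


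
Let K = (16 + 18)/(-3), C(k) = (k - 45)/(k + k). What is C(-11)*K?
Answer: -952/33 ≈ -28.848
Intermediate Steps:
C(k) = (-45 + k)/(2*k) (C(k) = (-45 + k)/((2*k)) = (-45 + k)*(1/(2*k)) = (-45 + k)/(2*k))
K = -34/3 (K = 34*(-1/3) = -34/3 ≈ -11.333)
C(-11)*K = ((1/2)*(-45 - 11)/(-11))*(-34/3) = ((1/2)*(-1/11)*(-56))*(-34/3) = (28/11)*(-34/3) = -952/33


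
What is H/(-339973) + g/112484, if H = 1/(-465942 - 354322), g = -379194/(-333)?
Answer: 8812077136070195/870466011714659832 ≈ 0.010123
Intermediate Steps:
g = 126398/111 (g = -379194*(-1/333) = 126398/111 ≈ 1138.7)
H = -1/820264 (H = 1/(-820264) = -1/820264 ≈ -1.2191e-6)
H/(-339973) + g/112484 = -1/820264/(-339973) + (126398/111)/112484 = -1/820264*(-1/339973) + (126398/111)*(1/112484) = 1/278867612872 + 63199/6242862 = 8812077136070195/870466011714659832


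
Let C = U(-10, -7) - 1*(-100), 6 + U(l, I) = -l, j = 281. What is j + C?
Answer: 385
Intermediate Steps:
U(l, I) = -6 - l
C = 104 (C = (-6 - 1*(-10)) - 1*(-100) = (-6 + 10) + 100 = 4 + 100 = 104)
j + C = 281 + 104 = 385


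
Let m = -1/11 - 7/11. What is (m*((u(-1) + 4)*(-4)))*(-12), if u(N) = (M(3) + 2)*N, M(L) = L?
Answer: 384/11 ≈ 34.909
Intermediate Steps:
u(N) = 5*N (u(N) = (3 + 2)*N = 5*N)
m = -8/11 (m = -1*1/11 - 7*1/11 = -1/11 - 7/11 = -8/11 ≈ -0.72727)
(m*((u(-1) + 4)*(-4)))*(-12) = -8*(5*(-1) + 4)*(-4)/11*(-12) = -8*(-5 + 4)*(-4)/11*(-12) = -(-8)*(-4)/11*(-12) = -8/11*4*(-12) = -32/11*(-12) = 384/11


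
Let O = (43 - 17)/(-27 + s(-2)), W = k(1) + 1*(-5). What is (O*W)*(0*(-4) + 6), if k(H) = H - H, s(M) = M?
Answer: 780/29 ≈ 26.897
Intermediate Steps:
k(H) = 0
W = -5 (W = 0 + 1*(-5) = 0 - 5 = -5)
O = -26/29 (O = (43 - 17)/(-27 - 2) = 26/(-29) = 26*(-1/29) = -26/29 ≈ -0.89655)
(O*W)*(0*(-4) + 6) = (-26/29*(-5))*(0*(-4) + 6) = 130*(0 + 6)/29 = (130/29)*6 = 780/29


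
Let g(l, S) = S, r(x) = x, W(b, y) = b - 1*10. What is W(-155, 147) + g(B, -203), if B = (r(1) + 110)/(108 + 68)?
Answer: -368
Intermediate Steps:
W(b, y) = -10 + b (W(b, y) = b - 10 = -10 + b)
B = 111/176 (B = (1 + 110)/(108 + 68) = 111/176 ≈ 0.63068)
W(-155, 147) + g(B, -203) = (-10 - 155) - 203 = -165 - 203 = -368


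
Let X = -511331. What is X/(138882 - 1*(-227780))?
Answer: -511331/366662 ≈ -1.3946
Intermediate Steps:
X/(138882 - 1*(-227780)) = -511331/(138882 - 1*(-227780)) = -511331/(138882 + 227780) = -511331/366662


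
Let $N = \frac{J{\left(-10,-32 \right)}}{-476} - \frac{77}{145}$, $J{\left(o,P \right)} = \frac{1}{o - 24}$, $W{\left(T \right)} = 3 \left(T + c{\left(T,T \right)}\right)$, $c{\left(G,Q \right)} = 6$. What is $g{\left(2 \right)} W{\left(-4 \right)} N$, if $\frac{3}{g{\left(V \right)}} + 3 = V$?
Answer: $\frac{11214207}{1173340} \approx 9.5575$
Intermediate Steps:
$W{\left(T \right)} = 18 + 3 T$ ($W{\left(T \right)} = 3 \left(T + 6\right) = 3 \left(6 + T\right) = 18 + 3 T$)
$g{\left(V \right)} = \frac{3}{-3 + V}$
$J{\left(o,P \right)} = \frac{1}{-24 + o}$
$N = - \frac{1246023}{2346680}$ ($N = \frac{1}{\left(-24 - 10\right) \left(-476\right)} - \frac{77}{145} = \frac{1}{-34} \left(- \frac{1}{476}\right) - \frac{77}{145} = \left(- \frac{1}{34}\right) \left(- \frac{1}{476}\right) - \frac{77}{145} = \frac{1}{16184} - \frac{77}{145} = - \frac{1246023}{2346680} \approx -0.53097$)
$g{\left(2 \right)} W{\left(-4 \right)} N = \frac{3}{-3 + 2} \left(18 + 3 \left(-4\right)\right) \left(- \frac{1246023}{2346680}\right) = \frac{3}{-1} \left(18 - 12\right) \left(- \frac{1246023}{2346680}\right) = 3 \left(-1\right) 6 \left(- \frac{1246023}{2346680}\right) = \left(-3\right) 6 \left(- \frac{1246023}{2346680}\right) = \left(-18\right) \left(- \frac{1246023}{2346680}\right) = \frac{11214207}{1173340}$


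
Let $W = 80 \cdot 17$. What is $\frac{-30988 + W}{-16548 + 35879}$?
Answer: $- \frac{29628}{19331} \approx -1.5327$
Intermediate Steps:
$W = 1360$
$\frac{-30988 + W}{-16548 + 35879} = \frac{-30988 + 1360}{-16548 + 35879} = - \frac{29628}{19331}$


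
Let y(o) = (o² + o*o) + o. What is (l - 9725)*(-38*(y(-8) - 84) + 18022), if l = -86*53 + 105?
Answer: -236120412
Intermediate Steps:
y(o) = o + 2*o² (y(o) = (o² + o²) + o = 2*o² + o = o + 2*o²)
l = -4453 (l = -4558 + 105 = -4453)
(l - 9725)*(-38*(y(-8) - 84) + 18022) = (-4453 - 9725)*(-38*(-8*(1 + 2*(-8)) - 84) + 18022) = -14178*(-38*(-8*(1 - 16) - 84) + 18022) = -14178*(-38*(-8*(-15) - 84) + 18022) = -14178*(-38*(120 - 84) + 18022) = -14178*(-38*36 + 18022) = -14178*(-1368 + 18022) = -14178*16654 = -236120412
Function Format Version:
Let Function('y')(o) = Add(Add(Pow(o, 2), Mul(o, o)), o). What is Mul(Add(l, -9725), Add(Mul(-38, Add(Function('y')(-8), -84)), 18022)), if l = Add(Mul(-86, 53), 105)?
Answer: -236120412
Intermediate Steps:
Function('y')(o) = Add(o, Mul(2, Pow(o, 2))) (Function('y')(o) = Add(Add(Pow(o, 2), Pow(o, 2)), o) = Add(Mul(2, Pow(o, 2)), o) = Add(o, Mul(2, Pow(o, 2))))
l = -4453 (l = Add(-4558, 105) = -4453)
Mul(Add(l, -9725), Add(Mul(-38, Add(Function('y')(-8), -84)), 18022)) = Mul(Add(-4453, -9725), Add(Mul(-38, Add(Mul(-8, Add(1, Mul(2, -8))), -84)), 18022)) = Mul(-14178, Add(Mul(-38, Add(Mul(-8, Add(1, -16)), -84)), 18022)) = Mul(-14178, Add(Mul(-38, Add(Mul(-8, -15), -84)), 18022)) = Mul(-14178, Add(Mul(-38, Add(120, -84)), 18022)) = Mul(-14178, Add(Mul(-38, 36), 18022)) = Mul(-14178, Add(-1368, 18022)) = Mul(-14178, 16654) = -236120412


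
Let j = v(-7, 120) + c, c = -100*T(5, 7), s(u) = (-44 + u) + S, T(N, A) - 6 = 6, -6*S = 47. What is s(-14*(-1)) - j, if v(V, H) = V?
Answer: 7015/6 ≈ 1169.2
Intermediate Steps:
S = -47/6 (S = -⅙*47 = -47/6 ≈ -7.8333)
T(N, A) = 12 (T(N, A) = 6 + 6 = 12)
s(u) = -311/6 + u (s(u) = (-44 + u) - 47/6 = -311/6 + u)
c = -1200 (c = -100*12 = -1200)
j = -1207 (j = -7 - 1200 = -1207)
s(-14*(-1)) - j = (-311/6 - 14*(-1)) - 1*(-1207) = (-311/6 + 14) + 1207 = -227/6 + 1207 = 7015/6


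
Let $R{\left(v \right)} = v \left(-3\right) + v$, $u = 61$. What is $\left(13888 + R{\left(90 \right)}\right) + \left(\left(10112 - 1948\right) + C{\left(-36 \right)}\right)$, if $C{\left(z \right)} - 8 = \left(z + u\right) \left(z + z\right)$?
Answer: $20080$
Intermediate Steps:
$C{\left(z \right)} = 8 + 2 z \left(61 + z\right)$ ($C{\left(z \right)} = 8 + \left(z + 61\right) \left(z + z\right) = 8 + \left(61 + z\right) 2 z = 8 + 2 z \left(61 + z\right)$)
$R{\left(v \right)} = - 2 v$ ($R{\left(v \right)} = - 3 v + v = - 2 v$)
$\left(13888 + R{\left(90 \right)}\right) + \left(\left(10112 - 1948\right) + C{\left(-36 \right)}\right) = \left(13888 - 180\right) + \left(\left(10112 - 1948\right) + \left(8 + 2 \left(-36\right)^{2} + 122 \left(-36\right)\right)\right) = \left(13888 - 180\right) + \left(8164 + \left(8 + 2 \cdot 1296 - 4392\right)\right) = 13708 + \left(8164 + \left(8 + 2592 - 4392\right)\right) = 13708 + \left(8164 - 1792\right) = 13708 + 6372 = 20080$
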